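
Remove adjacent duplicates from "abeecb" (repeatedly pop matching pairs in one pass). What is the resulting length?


Input: abeecb
Stack-based adjacent duplicate removal:
  Read 'a': push. Stack: a
  Read 'b': push. Stack: ab
  Read 'e': push. Stack: abe
  Read 'e': matches stack top 'e' => pop. Stack: ab
  Read 'c': push. Stack: abc
  Read 'b': push. Stack: abcb
Final stack: "abcb" (length 4)

4


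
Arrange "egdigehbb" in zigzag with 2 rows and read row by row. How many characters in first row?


Zigzag "egdigehbb" into 2 rows:
Placing characters:
  'e' => row 0
  'g' => row 1
  'd' => row 0
  'i' => row 1
  'g' => row 0
  'e' => row 1
  'h' => row 0
  'b' => row 1
  'b' => row 0
Rows:
  Row 0: "edghb"
  Row 1: "gieb"
First row length: 5

5


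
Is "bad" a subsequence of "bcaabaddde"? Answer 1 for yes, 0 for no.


Check if "bad" is a subsequence of "bcaabaddde"
Greedy scan:
  Position 0 ('b'): matches sub[0] = 'b'
  Position 1 ('c'): no match needed
  Position 2 ('a'): matches sub[1] = 'a'
  Position 3 ('a'): no match needed
  Position 4 ('b'): no match needed
  Position 5 ('a'): no match needed
  Position 6 ('d'): matches sub[2] = 'd'
  Position 7 ('d'): no match needed
  Position 8 ('d'): no match needed
  Position 9 ('e'): no match needed
All 3 characters matched => is a subsequence

1


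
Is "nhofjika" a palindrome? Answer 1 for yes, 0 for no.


Input: nhofjika
Reversed: akijfohn
  Compare pos 0 ('n') with pos 7 ('a'): MISMATCH
  Compare pos 1 ('h') with pos 6 ('k'): MISMATCH
  Compare pos 2 ('o') with pos 5 ('i'): MISMATCH
  Compare pos 3 ('f') with pos 4 ('j'): MISMATCH
Result: not a palindrome

0


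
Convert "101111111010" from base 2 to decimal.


Input: "101111111010" in base 2
Positional expansion:
  Digit '1' (value 1) x 2^11 = 2048
  Digit '0' (value 0) x 2^10 = 0
  Digit '1' (value 1) x 2^9 = 512
  Digit '1' (value 1) x 2^8 = 256
  Digit '1' (value 1) x 2^7 = 128
  Digit '1' (value 1) x 2^6 = 64
  Digit '1' (value 1) x 2^5 = 32
  Digit '1' (value 1) x 2^4 = 16
  Digit '1' (value 1) x 2^3 = 8
  Digit '0' (value 0) x 2^2 = 0
  Digit '1' (value 1) x 2^1 = 2
  Digit '0' (value 0) x 2^0 = 0
Sum = 3066

3066


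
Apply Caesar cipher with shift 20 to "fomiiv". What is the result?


Caesar cipher: shift "fomiiv" by 20
  'f' (pos 5) + 20 = pos 25 = 'z'
  'o' (pos 14) + 20 = pos 8 = 'i'
  'm' (pos 12) + 20 = pos 6 = 'g'
  'i' (pos 8) + 20 = pos 2 = 'c'
  'i' (pos 8) + 20 = pos 2 = 'c'
  'v' (pos 21) + 20 = pos 15 = 'p'
Result: zigccp

zigccp


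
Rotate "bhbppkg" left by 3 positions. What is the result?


Input: "bhbppkg", rotate left by 3
First 3 characters: "bhb"
Remaining characters: "ppkg"
Concatenate remaining + first: "ppkg" + "bhb" = "ppkgbhb"

ppkgbhb


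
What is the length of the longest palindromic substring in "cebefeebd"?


Input: "cebefeebd"
Checking substrings for palindromes:
  [1:4] "ebe" (len 3) => palindrome
  [3:6] "efe" (len 3) => palindrome
  [5:7] "ee" (len 2) => palindrome
Longest palindromic substring: "ebe" with length 3

3


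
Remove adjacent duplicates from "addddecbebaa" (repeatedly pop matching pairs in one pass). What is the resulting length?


Input: addddecbebaa
Stack-based adjacent duplicate removal:
  Read 'a': push. Stack: a
  Read 'd': push. Stack: ad
  Read 'd': matches stack top 'd' => pop. Stack: a
  Read 'd': push. Stack: ad
  Read 'd': matches stack top 'd' => pop. Stack: a
  Read 'e': push. Stack: ae
  Read 'c': push. Stack: aec
  Read 'b': push. Stack: aecb
  Read 'e': push. Stack: aecbe
  Read 'b': push. Stack: aecbeb
  Read 'a': push. Stack: aecbeba
  Read 'a': matches stack top 'a' => pop. Stack: aecbeb
Final stack: "aecbeb" (length 6)

6


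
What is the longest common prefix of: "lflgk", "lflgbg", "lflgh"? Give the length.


Words: lflgk, lflgbg, lflgh
  Position 0: all 'l' => match
  Position 1: all 'f' => match
  Position 2: all 'l' => match
  Position 3: all 'g' => match
  Position 4: ('k', 'b', 'h') => mismatch, stop
LCP = "lflg" (length 4)

4


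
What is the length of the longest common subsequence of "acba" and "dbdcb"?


LCS of "acba" and "dbdcb"
DP table:
           d    b    d    c    b
      0    0    0    0    0    0
  a   0    0    0    0    0    0
  c   0    0    0    0    1    1
  b   0    0    1    1    1    2
  a   0    0    1    1    1    2
LCS length = dp[4][5] = 2

2


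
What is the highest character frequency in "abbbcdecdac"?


Input: abbbcdecdac
Character counts:
  'a': 2
  'b': 3
  'c': 3
  'd': 2
  'e': 1
Maximum frequency: 3

3


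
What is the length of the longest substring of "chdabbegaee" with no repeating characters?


Input: "chdabbegaee"
Sliding window (track last position of each char):
  Position 0 ('c'): window [0,0] length 1 -- new best
  Position 1 ('h'): window [0,1] length 2 -- new best
  Position 2 ('d'): window [0,2] length 3 -- new best
  Position 3 ('a'): window [0,3] length 4 -- new best
  Position 4 ('b'): window [0,4] length 5 -- new best
  Position 5 ('b'): repeat (last at 4), move window start to 5
  Position 5 ('b'): window [5,5] length 1
  Position 6 ('e'): window [5,6] length 2
  Position 7 ('g'): window [5,7] length 3
  Position 8 ('a'): window [5,8] length 4
  Position 9 ('e'): repeat (last at 6), move window start to 7
  Position 9 ('e'): window [7,9] length 3
  Position 10 ('e'): repeat (last at 9), move window start to 10
  Position 10 ('e'): window [10,10] length 1
Longest substring with no repeats: "chdab" with length 5

5


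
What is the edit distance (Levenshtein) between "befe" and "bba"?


Computing edit distance: "befe" -> "bba"
DP table:
           b    b    a
      0    1    2    3
  b   1    0    1    2
  e   2    1    1    2
  f   3    2    2    2
  e   4    3    3    3
Edit distance = dp[4][3] = 3

3


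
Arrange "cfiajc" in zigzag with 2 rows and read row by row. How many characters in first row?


Zigzag "cfiajc" into 2 rows:
Placing characters:
  'c' => row 0
  'f' => row 1
  'i' => row 0
  'a' => row 1
  'j' => row 0
  'c' => row 1
Rows:
  Row 0: "cij"
  Row 1: "fac"
First row length: 3

3


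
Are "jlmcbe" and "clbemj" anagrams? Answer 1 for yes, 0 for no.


Strings: "jlmcbe", "clbemj"
Sorted first:  bcejlm
Sorted second: bcejlm
Sorted forms match => anagrams

1


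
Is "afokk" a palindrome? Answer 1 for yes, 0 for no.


Input: afokk
Reversed: kkofa
  Compare pos 0 ('a') with pos 4 ('k'): MISMATCH
  Compare pos 1 ('f') with pos 3 ('k'): MISMATCH
Result: not a palindrome

0


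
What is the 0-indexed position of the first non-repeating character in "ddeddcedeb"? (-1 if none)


Input: ddeddcedeb
Character frequencies:
  'b': 1
  'c': 1
  'd': 5
  'e': 3
Scanning left to right for freq == 1:
  Position 0 ('d'): freq=5, skip
  Position 1 ('d'): freq=5, skip
  Position 2 ('e'): freq=3, skip
  Position 3 ('d'): freq=5, skip
  Position 4 ('d'): freq=5, skip
  Position 5 ('c'): unique! => answer = 5

5


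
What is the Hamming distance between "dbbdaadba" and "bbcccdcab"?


Comparing "dbbdaadba" and "bbcccdcab" position by position:
  Position 0: 'd' vs 'b' => differ
  Position 1: 'b' vs 'b' => same
  Position 2: 'b' vs 'c' => differ
  Position 3: 'd' vs 'c' => differ
  Position 4: 'a' vs 'c' => differ
  Position 5: 'a' vs 'd' => differ
  Position 6: 'd' vs 'c' => differ
  Position 7: 'b' vs 'a' => differ
  Position 8: 'a' vs 'b' => differ
Total differences (Hamming distance): 8

8


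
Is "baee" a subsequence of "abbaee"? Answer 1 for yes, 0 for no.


Check if "baee" is a subsequence of "abbaee"
Greedy scan:
  Position 0 ('a'): no match needed
  Position 1 ('b'): matches sub[0] = 'b'
  Position 2 ('b'): no match needed
  Position 3 ('a'): matches sub[1] = 'a'
  Position 4 ('e'): matches sub[2] = 'e'
  Position 5 ('e'): matches sub[3] = 'e'
All 4 characters matched => is a subsequence

1


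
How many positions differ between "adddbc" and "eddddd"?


Comparing "adddbc" and "eddddd" position by position:
  Position 0: 'a' vs 'e' => DIFFER
  Position 1: 'd' vs 'd' => same
  Position 2: 'd' vs 'd' => same
  Position 3: 'd' vs 'd' => same
  Position 4: 'b' vs 'd' => DIFFER
  Position 5: 'c' vs 'd' => DIFFER
Positions that differ: 3

3


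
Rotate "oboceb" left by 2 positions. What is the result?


Input: "oboceb", rotate left by 2
First 2 characters: "ob"
Remaining characters: "oceb"
Concatenate remaining + first: "oceb" + "ob" = "ocebob"

ocebob


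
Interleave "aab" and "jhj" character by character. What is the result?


Interleaving "aab" and "jhj":
  Position 0: 'a' from first, 'j' from second => "aj"
  Position 1: 'a' from first, 'h' from second => "ah"
  Position 2: 'b' from first, 'j' from second => "bj"
Result: ajahbj

ajahbj


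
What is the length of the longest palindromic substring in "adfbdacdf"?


Input: "adfbdacdf"
Checking substrings for palindromes:
  No multi-char palindromic substrings found
Longest palindromic substring: "a" with length 1

1


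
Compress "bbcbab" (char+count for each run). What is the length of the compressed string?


Input: bbcbab
Runs:
  'b' x 2 => "b2"
  'c' x 1 => "c1"
  'b' x 1 => "b1"
  'a' x 1 => "a1"
  'b' x 1 => "b1"
Compressed: "b2c1b1a1b1"
Compressed length: 10

10


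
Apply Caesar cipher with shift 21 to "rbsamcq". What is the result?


Caesar cipher: shift "rbsamcq" by 21
  'r' (pos 17) + 21 = pos 12 = 'm'
  'b' (pos 1) + 21 = pos 22 = 'w'
  's' (pos 18) + 21 = pos 13 = 'n'
  'a' (pos 0) + 21 = pos 21 = 'v'
  'm' (pos 12) + 21 = pos 7 = 'h'
  'c' (pos 2) + 21 = pos 23 = 'x'
  'q' (pos 16) + 21 = pos 11 = 'l'
Result: mwnvhxl

mwnvhxl


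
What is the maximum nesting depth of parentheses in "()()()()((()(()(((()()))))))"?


Input: "()()()()((()(()(((()()))))))"
Tracking depth:
  Position 0 '(': depth becomes 1
  Position 1 ')': depth becomes 0
  Position 2 '(': depth becomes 1
  Position 3 ')': depth becomes 0
  Position 4 '(': depth becomes 1
  Position 5 ')': depth becomes 0
  Position 6 '(': depth becomes 1
  Position 7 ')': depth becomes 0
  Position 8 '(': depth becomes 1
  Position 9 '(': depth becomes 2
  Position 10 '(': depth becomes 3
  Position 11 ')': depth becomes 2
  Position 12 '(': depth becomes 3
  Position 13 '(': depth becomes 4
  Position 14 ')': depth becomes 3
  Position 15 '(': depth becomes 4
  Position 16 '(': depth becomes 5
  Position 17 '(': depth becomes 6
  Position 18 '(': depth becomes 7
  Position 19 ')': depth becomes 6
  Position 20 '(': depth becomes 7
  Position 21 ')': depth becomes 6
  Position 22 ')': depth becomes 5
  Position 23 ')': depth becomes 4
  Position 24 ')': depth becomes 3
  Position 25 ')': depth becomes 2
  Position 26 ')': depth becomes 1
  Position 27 ')': depth becomes 0
Maximum depth reached: 7

7


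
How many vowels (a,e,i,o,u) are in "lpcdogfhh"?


Input: lpcdogfhh
Checking each character:
  'l' at position 0: consonant
  'p' at position 1: consonant
  'c' at position 2: consonant
  'd' at position 3: consonant
  'o' at position 4: vowel (running total: 1)
  'g' at position 5: consonant
  'f' at position 6: consonant
  'h' at position 7: consonant
  'h' at position 8: consonant
Total vowels: 1

1


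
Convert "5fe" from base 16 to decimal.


Input: "5fe" in base 16
Positional expansion:
  Digit '5' (value 5) x 16^2 = 1280
  Digit 'f' (value 15) x 16^1 = 240
  Digit 'e' (value 14) x 16^0 = 14
Sum = 1534

1534


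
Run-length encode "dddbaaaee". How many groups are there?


Input: dddbaaaee
Scanning for consecutive runs:
  Group 1: 'd' x 3 (positions 0-2)
  Group 2: 'b' x 1 (positions 3-3)
  Group 3: 'a' x 3 (positions 4-6)
  Group 4: 'e' x 2 (positions 7-8)
Total groups: 4

4


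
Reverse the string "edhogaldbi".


Input: edhogaldbi
Reading characters right to left:
  Position 9: 'i'
  Position 8: 'b'
  Position 7: 'd'
  Position 6: 'l'
  Position 5: 'a'
  Position 4: 'g'
  Position 3: 'o'
  Position 2: 'h'
  Position 1: 'd'
  Position 0: 'e'
Reversed: ibdlagohde

ibdlagohde


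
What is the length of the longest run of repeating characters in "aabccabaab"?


Input: "aabccabaab"
Scanning for longest run:
  Position 1 ('a'): continues run of 'a', length=2
  Position 2 ('b'): new char, reset run to 1
  Position 3 ('c'): new char, reset run to 1
  Position 4 ('c'): continues run of 'c', length=2
  Position 5 ('a'): new char, reset run to 1
  Position 6 ('b'): new char, reset run to 1
  Position 7 ('a'): new char, reset run to 1
  Position 8 ('a'): continues run of 'a', length=2
  Position 9 ('b'): new char, reset run to 1
Longest run: 'a' with length 2

2


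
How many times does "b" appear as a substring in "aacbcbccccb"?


Searching for "b" in "aacbcbccccb"
Scanning each position:
  Position 0: "a" => no
  Position 1: "a" => no
  Position 2: "c" => no
  Position 3: "b" => MATCH
  Position 4: "c" => no
  Position 5: "b" => MATCH
  Position 6: "c" => no
  Position 7: "c" => no
  Position 8: "c" => no
  Position 9: "c" => no
  Position 10: "b" => MATCH
Total occurrences: 3

3


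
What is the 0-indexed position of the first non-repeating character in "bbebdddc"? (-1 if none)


Input: bbebdddc
Character frequencies:
  'b': 3
  'c': 1
  'd': 3
  'e': 1
Scanning left to right for freq == 1:
  Position 0 ('b'): freq=3, skip
  Position 1 ('b'): freq=3, skip
  Position 2 ('e'): unique! => answer = 2

2


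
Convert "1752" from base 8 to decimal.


Input: "1752" in base 8
Positional expansion:
  Digit '1' (value 1) x 8^3 = 512
  Digit '7' (value 7) x 8^2 = 448
  Digit '5' (value 5) x 8^1 = 40
  Digit '2' (value 2) x 8^0 = 2
Sum = 1002

1002


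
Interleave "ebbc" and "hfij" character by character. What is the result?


Interleaving "ebbc" and "hfij":
  Position 0: 'e' from first, 'h' from second => "eh"
  Position 1: 'b' from first, 'f' from second => "bf"
  Position 2: 'b' from first, 'i' from second => "bi"
  Position 3: 'c' from first, 'j' from second => "cj"
Result: ehbfbicj

ehbfbicj


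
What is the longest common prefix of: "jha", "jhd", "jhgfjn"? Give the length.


Words: jha, jhd, jhgfjn
  Position 0: all 'j' => match
  Position 1: all 'h' => match
  Position 2: ('a', 'd', 'g') => mismatch, stop
LCP = "jh" (length 2)

2


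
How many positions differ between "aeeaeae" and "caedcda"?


Comparing "aeeaeae" and "caedcda" position by position:
  Position 0: 'a' vs 'c' => DIFFER
  Position 1: 'e' vs 'a' => DIFFER
  Position 2: 'e' vs 'e' => same
  Position 3: 'a' vs 'd' => DIFFER
  Position 4: 'e' vs 'c' => DIFFER
  Position 5: 'a' vs 'd' => DIFFER
  Position 6: 'e' vs 'a' => DIFFER
Positions that differ: 6

6


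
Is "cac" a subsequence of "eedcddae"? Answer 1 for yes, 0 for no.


Check if "cac" is a subsequence of "eedcddae"
Greedy scan:
  Position 0 ('e'): no match needed
  Position 1 ('e'): no match needed
  Position 2 ('d'): no match needed
  Position 3 ('c'): matches sub[0] = 'c'
  Position 4 ('d'): no match needed
  Position 5 ('d'): no match needed
  Position 6 ('a'): matches sub[1] = 'a'
  Position 7 ('e'): no match needed
Only matched 2/3 characters => not a subsequence

0


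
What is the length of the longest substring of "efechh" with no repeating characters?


Input: "efechh"
Sliding window (track last position of each char):
  Position 0 ('e'): window [0,0] length 1 -- new best
  Position 1 ('f'): window [0,1] length 2 -- new best
  Position 2 ('e'): repeat (last at 0), move window start to 1
  Position 2 ('e'): window [1,2] length 2
  Position 3 ('c'): window [1,3] length 3 -- new best
  Position 4 ('h'): window [1,4] length 4 -- new best
  Position 5 ('h'): repeat (last at 4), move window start to 5
  Position 5 ('h'): window [5,5] length 1
Longest substring with no repeats: "fech" with length 4

4


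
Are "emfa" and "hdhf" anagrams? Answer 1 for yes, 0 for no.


Strings: "emfa", "hdhf"
Sorted first:  aefm
Sorted second: dfhh
Differ at position 0: 'a' vs 'd' => not anagrams

0


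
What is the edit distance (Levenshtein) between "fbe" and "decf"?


Computing edit distance: "fbe" -> "decf"
DP table:
           d    e    c    f
      0    1    2    3    4
  f   1    1    2    3    3
  b   2    2    2    3    4
  e   3    3    2    3    4
Edit distance = dp[3][4] = 4

4


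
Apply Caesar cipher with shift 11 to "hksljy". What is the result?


Caesar cipher: shift "hksljy" by 11
  'h' (pos 7) + 11 = pos 18 = 's'
  'k' (pos 10) + 11 = pos 21 = 'v'
  's' (pos 18) + 11 = pos 3 = 'd'
  'l' (pos 11) + 11 = pos 22 = 'w'
  'j' (pos 9) + 11 = pos 20 = 'u'
  'y' (pos 24) + 11 = pos 9 = 'j'
Result: svdwuj

svdwuj


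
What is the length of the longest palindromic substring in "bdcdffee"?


Input: "bdcdffee"
Checking substrings for palindromes:
  [1:4] "dcd" (len 3) => palindrome
  [4:6] "ff" (len 2) => palindrome
  [6:8] "ee" (len 2) => palindrome
Longest palindromic substring: "dcd" with length 3

3


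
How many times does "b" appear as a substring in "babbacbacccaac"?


Searching for "b" in "babbacbacccaac"
Scanning each position:
  Position 0: "b" => MATCH
  Position 1: "a" => no
  Position 2: "b" => MATCH
  Position 3: "b" => MATCH
  Position 4: "a" => no
  Position 5: "c" => no
  Position 6: "b" => MATCH
  Position 7: "a" => no
  Position 8: "c" => no
  Position 9: "c" => no
  Position 10: "c" => no
  Position 11: "a" => no
  Position 12: "a" => no
  Position 13: "c" => no
Total occurrences: 4

4


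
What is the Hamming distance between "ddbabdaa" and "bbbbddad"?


Comparing "ddbabdaa" and "bbbbddad" position by position:
  Position 0: 'd' vs 'b' => differ
  Position 1: 'd' vs 'b' => differ
  Position 2: 'b' vs 'b' => same
  Position 3: 'a' vs 'b' => differ
  Position 4: 'b' vs 'd' => differ
  Position 5: 'd' vs 'd' => same
  Position 6: 'a' vs 'a' => same
  Position 7: 'a' vs 'd' => differ
Total differences (Hamming distance): 5

5


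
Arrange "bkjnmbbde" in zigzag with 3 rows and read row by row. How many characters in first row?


Zigzag "bkjnmbbde" into 3 rows:
Placing characters:
  'b' => row 0
  'k' => row 1
  'j' => row 2
  'n' => row 1
  'm' => row 0
  'b' => row 1
  'b' => row 2
  'd' => row 1
  'e' => row 0
Rows:
  Row 0: "bme"
  Row 1: "knbd"
  Row 2: "jb"
First row length: 3

3


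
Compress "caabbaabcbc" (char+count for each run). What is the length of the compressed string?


Input: caabbaabcbc
Runs:
  'c' x 1 => "c1"
  'a' x 2 => "a2"
  'b' x 2 => "b2"
  'a' x 2 => "a2"
  'b' x 1 => "b1"
  'c' x 1 => "c1"
  'b' x 1 => "b1"
  'c' x 1 => "c1"
Compressed: "c1a2b2a2b1c1b1c1"
Compressed length: 16

16


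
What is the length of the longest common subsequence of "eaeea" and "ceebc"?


LCS of "eaeea" and "ceebc"
DP table:
           c    e    e    b    c
      0    0    0    0    0    0
  e   0    0    1    1    1    1
  a   0    0    1    1    1    1
  e   0    0    1    2    2    2
  e   0    0    1    2    2    2
  a   0    0    1    2    2    2
LCS length = dp[5][5] = 2

2


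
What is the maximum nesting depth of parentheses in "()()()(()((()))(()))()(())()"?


Input: "()()()(()((()))(()))()(())()"
Tracking depth:
  Position 0 '(': depth becomes 1
  Position 1 ')': depth becomes 0
  Position 2 '(': depth becomes 1
  Position 3 ')': depth becomes 0
  Position 4 '(': depth becomes 1
  Position 5 ')': depth becomes 0
  Position 6 '(': depth becomes 1
  Position 7 '(': depth becomes 2
  Position 8 ')': depth becomes 1
  Position 9 '(': depth becomes 2
  Position 10 '(': depth becomes 3
  Position 11 '(': depth becomes 4
  Position 12 ')': depth becomes 3
  Position 13 ')': depth becomes 2
  Position 14 ')': depth becomes 1
  Position 15 '(': depth becomes 2
  Position 16 '(': depth becomes 3
  Position 17 ')': depth becomes 2
  Position 18 ')': depth becomes 1
  Position 19 ')': depth becomes 0
  Position 20 '(': depth becomes 1
  Position 21 ')': depth becomes 0
  Position 22 '(': depth becomes 1
  Position 23 '(': depth becomes 2
  Position 24 ')': depth becomes 1
  Position 25 ')': depth becomes 0
  Position 26 '(': depth becomes 1
  Position 27 ')': depth becomes 0
Maximum depth reached: 4

4


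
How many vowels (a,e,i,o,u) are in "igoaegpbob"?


Input: igoaegpbob
Checking each character:
  'i' at position 0: vowel (running total: 1)
  'g' at position 1: consonant
  'o' at position 2: vowel (running total: 2)
  'a' at position 3: vowel (running total: 3)
  'e' at position 4: vowel (running total: 4)
  'g' at position 5: consonant
  'p' at position 6: consonant
  'b' at position 7: consonant
  'o' at position 8: vowel (running total: 5)
  'b' at position 9: consonant
Total vowels: 5

5


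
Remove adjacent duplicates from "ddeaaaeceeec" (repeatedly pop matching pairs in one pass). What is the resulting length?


Input: ddeaaaeceeec
Stack-based adjacent duplicate removal:
  Read 'd': push. Stack: d
  Read 'd': matches stack top 'd' => pop. Stack: (empty)
  Read 'e': push. Stack: e
  Read 'a': push. Stack: ea
  Read 'a': matches stack top 'a' => pop. Stack: e
  Read 'a': push. Stack: ea
  Read 'e': push. Stack: eae
  Read 'c': push. Stack: eaec
  Read 'e': push. Stack: eaece
  Read 'e': matches stack top 'e' => pop. Stack: eaec
  Read 'e': push. Stack: eaece
  Read 'c': push. Stack: eaecec
Final stack: "eaecec" (length 6)

6


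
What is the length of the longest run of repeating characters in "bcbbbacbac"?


Input: "bcbbbacbac"
Scanning for longest run:
  Position 1 ('c'): new char, reset run to 1
  Position 2 ('b'): new char, reset run to 1
  Position 3 ('b'): continues run of 'b', length=2
  Position 4 ('b'): continues run of 'b', length=3
  Position 5 ('a'): new char, reset run to 1
  Position 6 ('c'): new char, reset run to 1
  Position 7 ('b'): new char, reset run to 1
  Position 8 ('a'): new char, reset run to 1
  Position 9 ('c'): new char, reset run to 1
Longest run: 'b' with length 3

3


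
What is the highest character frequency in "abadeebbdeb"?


Input: abadeebbdeb
Character counts:
  'a': 2
  'b': 4
  'd': 2
  'e': 3
Maximum frequency: 4

4


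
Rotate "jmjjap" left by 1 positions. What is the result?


Input: "jmjjap", rotate left by 1
First 1 characters: "j"
Remaining characters: "mjjap"
Concatenate remaining + first: "mjjap" + "j" = "mjjapj"

mjjapj


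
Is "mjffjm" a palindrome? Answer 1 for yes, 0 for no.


Input: mjffjm
Reversed: mjffjm
  Compare pos 0 ('m') with pos 5 ('m'): match
  Compare pos 1 ('j') with pos 4 ('j'): match
  Compare pos 2 ('f') with pos 3 ('f'): match
Result: palindrome

1


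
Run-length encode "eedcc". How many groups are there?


Input: eedcc
Scanning for consecutive runs:
  Group 1: 'e' x 2 (positions 0-1)
  Group 2: 'd' x 1 (positions 2-2)
  Group 3: 'c' x 2 (positions 3-4)
Total groups: 3

3


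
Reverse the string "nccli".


Input: nccli
Reading characters right to left:
  Position 4: 'i'
  Position 3: 'l'
  Position 2: 'c'
  Position 1: 'c'
  Position 0: 'n'
Reversed: ilccn

ilccn


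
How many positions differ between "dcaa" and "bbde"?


Comparing "dcaa" and "bbde" position by position:
  Position 0: 'd' vs 'b' => DIFFER
  Position 1: 'c' vs 'b' => DIFFER
  Position 2: 'a' vs 'd' => DIFFER
  Position 3: 'a' vs 'e' => DIFFER
Positions that differ: 4

4


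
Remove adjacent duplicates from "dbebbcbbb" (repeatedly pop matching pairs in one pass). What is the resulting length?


Input: dbebbcbbb
Stack-based adjacent duplicate removal:
  Read 'd': push. Stack: d
  Read 'b': push. Stack: db
  Read 'e': push. Stack: dbe
  Read 'b': push. Stack: dbeb
  Read 'b': matches stack top 'b' => pop. Stack: dbe
  Read 'c': push. Stack: dbec
  Read 'b': push. Stack: dbecb
  Read 'b': matches stack top 'b' => pop. Stack: dbec
  Read 'b': push. Stack: dbecb
Final stack: "dbecb" (length 5)

5


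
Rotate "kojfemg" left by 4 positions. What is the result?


Input: "kojfemg", rotate left by 4
First 4 characters: "kojf"
Remaining characters: "emg"
Concatenate remaining + first: "emg" + "kojf" = "emgkojf"

emgkojf


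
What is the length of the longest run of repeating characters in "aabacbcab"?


Input: "aabacbcab"
Scanning for longest run:
  Position 1 ('a'): continues run of 'a', length=2
  Position 2 ('b'): new char, reset run to 1
  Position 3 ('a'): new char, reset run to 1
  Position 4 ('c'): new char, reset run to 1
  Position 5 ('b'): new char, reset run to 1
  Position 6 ('c'): new char, reset run to 1
  Position 7 ('a'): new char, reset run to 1
  Position 8 ('b'): new char, reset run to 1
Longest run: 'a' with length 2

2


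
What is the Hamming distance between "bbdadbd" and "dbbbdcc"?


Comparing "bbdadbd" and "dbbbdcc" position by position:
  Position 0: 'b' vs 'd' => differ
  Position 1: 'b' vs 'b' => same
  Position 2: 'd' vs 'b' => differ
  Position 3: 'a' vs 'b' => differ
  Position 4: 'd' vs 'd' => same
  Position 5: 'b' vs 'c' => differ
  Position 6: 'd' vs 'c' => differ
Total differences (Hamming distance): 5

5


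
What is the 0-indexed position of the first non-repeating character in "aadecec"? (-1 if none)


Input: aadecec
Character frequencies:
  'a': 2
  'c': 2
  'd': 1
  'e': 2
Scanning left to right for freq == 1:
  Position 0 ('a'): freq=2, skip
  Position 1 ('a'): freq=2, skip
  Position 2 ('d'): unique! => answer = 2

2


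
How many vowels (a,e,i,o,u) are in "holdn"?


Input: holdn
Checking each character:
  'h' at position 0: consonant
  'o' at position 1: vowel (running total: 1)
  'l' at position 2: consonant
  'd' at position 3: consonant
  'n' at position 4: consonant
Total vowels: 1

1


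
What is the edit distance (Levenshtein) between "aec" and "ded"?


Computing edit distance: "aec" -> "ded"
DP table:
           d    e    d
      0    1    2    3
  a   1    1    2    3
  e   2    2    1    2
  c   3    3    2    2
Edit distance = dp[3][3] = 2

2


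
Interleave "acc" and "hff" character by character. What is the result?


Interleaving "acc" and "hff":
  Position 0: 'a' from first, 'h' from second => "ah"
  Position 1: 'c' from first, 'f' from second => "cf"
  Position 2: 'c' from first, 'f' from second => "cf"
Result: ahcfcf

ahcfcf


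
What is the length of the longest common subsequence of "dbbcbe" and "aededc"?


LCS of "dbbcbe" and "aededc"
DP table:
           a    e    d    e    d    c
      0    0    0    0    0    0    0
  d   0    0    0    1    1    1    1
  b   0    0    0    1    1    1    1
  b   0    0    0    1    1    1    1
  c   0    0    0    1    1    1    2
  b   0    0    0    1    1    1    2
  e   0    0    1    1    2    2    2
LCS length = dp[6][6] = 2

2


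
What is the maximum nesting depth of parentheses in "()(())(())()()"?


Input: "()(())(())()()"
Tracking depth:
  Position 0 '(': depth becomes 1
  Position 1 ')': depth becomes 0
  Position 2 '(': depth becomes 1
  Position 3 '(': depth becomes 2
  Position 4 ')': depth becomes 1
  Position 5 ')': depth becomes 0
  Position 6 '(': depth becomes 1
  Position 7 '(': depth becomes 2
  Position 8 ')': depth becomes 1
  Position 9 ')': depth becomes 0
  Position 10 '(': depth becomes 1
  Position 11 ')': depth becomes 0
  Position 12 '(': depth becomes 1
  Position 13 ')': depth becomes 0
Maximum depth reached: 2

2


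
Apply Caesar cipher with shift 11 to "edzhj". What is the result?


Caesar cipher: shift "edzhj" by 11
  'e' (pos 4) + 11 = pos 15 = 'p'
  'd' (pos 3) + 11 = pos 14 = 'o'
  'z' (pos 25) + 11 = pos 10 = 'k'
  'h' (pos 7) + 11 = pos 18 = 's'
  'j' (pos 9) + 11 = pos 20 = 'u'
Result: poksu

poksu


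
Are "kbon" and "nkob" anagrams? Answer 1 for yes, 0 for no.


Strings: "kbon", "nkob"
Sorted first:  bkno
Sorted second: bkno
Sorted forms match => anagrams

1


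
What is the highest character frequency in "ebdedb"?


Input: ebdedb
Character counts:
  'b': 2
  'd': 2
  'e': 2
Maximum frequency: 2

2


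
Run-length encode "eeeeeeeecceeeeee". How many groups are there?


Input: eeeeeeeecceeeeee
Scanning for consecutive runs:
  Group 1: 'e' x 8 (positions 0-7)
  Group 2: 'c' x 2 (positions 8-9)
  Group 3: 'e' x 6 (positions 10-15)
Total groups: 3

3


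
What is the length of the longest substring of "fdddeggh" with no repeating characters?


Input: "fdddeggh"
Sliding window (track last position of each char):
  Position 0 ('f'): window [0,0] length 1 -- new best
  Position 1 ('d'): window [0,1] length 2 -- new best
  Position 2 ('d'): repeat (last at 1), move window start to 2
  Position 2 ('d'): window [2,2] length 1
  Position 3 ('d'): repeat (last at 2), move window start to 3
  Position 3 ('d'): window [3,3] length 1
  Position 4 ('e'): window [3,4] length 2
  Position 5 ('g'): window [3,5] length 3 -- new best
  Position 6 ('g'): repeat (last at 5), move window start to 6
  Position 6 ('g'): window [6,6] length 1
  Position 7 ('h'): window [6,7] length 2
Longest substring with no repeats: "deg" with length 3

3


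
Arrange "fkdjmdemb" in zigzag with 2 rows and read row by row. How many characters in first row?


Zigzag "fkdjmdemb" into 2 rows:
Placing characters:
  'f' => row 0
  'k' => row 1
  'd' => row 0
  'j' => row 1
  'm' => row 0
  'd' => row 1
  'e' => row 0
  'm' => row 1
  'b' => row 0
Rows:
  Row 0: "fdmeb"
  Row 1: "kjdm"
First row length: 5

5


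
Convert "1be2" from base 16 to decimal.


Input: "1be2" in base 16
Positional expansion:
  Digit '1' (value 1) x 16^3 = 4096
  Digit 'b' (value 11) x 16^2 = 2816
  Digit 'e' (value 14) x 16^1 = 224
  Digit '2' (value 2) x 16^0 = 2
Sum = 7138

7138


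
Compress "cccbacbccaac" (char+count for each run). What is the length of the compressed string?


Input: cccbacbccaac
Runs:
  'c' x 3 => "c3"
  'b' x 1 => "b1"
  'a' x 1 => "a1"
  'c' x 1 => "c1"
  'b' x 1 => "b1"
  'c' x 2 => "c2"
  'a' x 2 => "a2"
  'c' x 1 => "c1"
Compressed: "c3b1a1c1b1c2a2c1"
Compressed length: 16

16


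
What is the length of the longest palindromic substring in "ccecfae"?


Input: "ccecfae"
Checking substrings for palindromes:
  [1:4] "cec" (len 3) => palindrome
  [0:2] "cc" (len 2) => palindrome
Longest palindromic substring: "cec" with length 3

3


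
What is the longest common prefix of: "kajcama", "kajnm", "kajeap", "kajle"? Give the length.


Words: kajcama, kajnm, kajeap, kajle
  Position 0: all 'k' => match
  Position 1: all 'a' => match
  Position 2: all 'j' => match
  Position 3: ('c', 'n', 'e', 'l') => mismatch, stop
LCP = "kaj" (length 3)

3


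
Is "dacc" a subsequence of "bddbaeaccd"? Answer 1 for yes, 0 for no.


Check if "dacc" is a subsequence of "bddbaeaccd"
Greedy scan:
  Position 0 ('b'): no match needed
  Position 1 ('d'): matches sub[0] = 'd'
  Position 2 ('d'): no match needed
  Position 3 ('b'): no match needed
  Position 4 ('a'): matches sub[1] = 'a'
  Position 5 ('e'): no match needed
  Position 6 ('a'): no match needed
  Position 7 ('c'): matches sub[2] = 'c'
  Position 8 ('c'): matches sub[3] = 'c'
  Position 9 ('d'): no match needed
All 4 characters matched => is a subsequence

1


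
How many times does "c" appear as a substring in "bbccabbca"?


Searching for "c" in "bbccabbca"
Scanning each position:
  Position 0: "b" => no
  Position 1: "b" => no
  Position 2: "c" => MATCH
  Position 3: "c" => MATCH
  Position 4: "a" => no
  Position 5: "b" => no
  Position 6: "b" => no
  Position 7: "c" => MATCH
  Position 8: "a" => no
Total occurrences: 3

3


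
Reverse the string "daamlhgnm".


Input: daamlhgnm
Reading characters right to left:
  Position 8: 'm'
  Position 7: 'n'
  Position 6: 'g'
  Position 5: 'h'
  Position 4: 'l'
  Position 3: 'm'
  Position 2: 'a'
  Position 1: 'a'
  Position 0: 'd'
Reversed: mnghlmaad

mnghlmaad


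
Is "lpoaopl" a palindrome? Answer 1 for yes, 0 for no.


Input: lpoaopl
Reversed: lpoaopl
  Compare pos 0 ('l') with pos 6 ('l'): match
  Compare pos 1 ('p') with pos 5 ('p'): match
  Compare pos 2 ('o') with pos 4 ('o'): match
Result: palindrome

1


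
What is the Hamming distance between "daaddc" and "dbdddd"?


Comparing "daaddc" and "dbdddd" position by position:
  Position 0: 'd' vs 'd' => same
  Position 1: 'a' vs 'b' => differ
  Position 2: 'a' vs 'd' => differ
  Position 3: 'd' vs 'd' => same
  Position 4: 'd' vs 'd' => same
  Position 5: 'c' vs 'd' => differ
Total differences (Hamming distance): 3

3


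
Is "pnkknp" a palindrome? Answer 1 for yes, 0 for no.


Input: pnkknp
Reversed: pnkknp
  Compare pos 0 ('p') with pos 5 ('p'): match
  Compare pos 1 ('n') with pos 4 ('n'): match
  Compare pos 2 ('k') with pos 3 ('k'): match
Result: palindrome

1


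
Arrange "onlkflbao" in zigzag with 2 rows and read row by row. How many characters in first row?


Zigzag "onlkflbao" into 2 rows:
Placing characters:
  'o' => row 0
  'n' => row 1
  'l' => row 0
  'k' => row 1
  'f' => row 0
  'l' => row 1
  'b' => row 0
  'a' => row 1
  'o' => row 0
Rows:
  Row 0: "olfbo"
  Row 1: "nkla"
First row length: 5

5


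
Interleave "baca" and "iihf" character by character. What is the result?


Interleaving "baca" and "iihf":
  Position 0: 'b' from first, 'i' from second => "bi"
  Position 1: 'a' from first, 'i' from second => "ai"
  Position 2: 'c' from first, 'h' from second => "ch"
  Position 3: 'a' from first, 'f' from second => "af"
Result: biaichaf

biaichaf


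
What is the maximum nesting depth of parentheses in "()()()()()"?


Input: "()()()()()"
Tracking depth:
  Position 0 '(': depth becomes 1
  Position 1 ')': depth becomes 0
  Position 2 '(': depth becomes 1
  Position 3 ')': depth becomes 0
  Position 4 '(': depth becomes 1
  Position 5 ')': depth becomes 0
  Position 6 '(': depth becomes 1
  Position 7 ')': depth becomes 0
  Position 8 '(': depth becomes 1
  Position 9 ')': depth becomes 0
Maximum depth reached: 1

1


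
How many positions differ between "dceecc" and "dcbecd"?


Comparing "dceecc" and "dcbecd" position by position:
  Position 0: 'd' vs 'd' => same
  Position 1: 'c' vs 'c' => same
  Position 2: 'e' vs 'b' => DIFFER
  Position 3: 'e' vs 'e' => same
  Position 4: 'c' vs 'c' => same
  Position 5: 'c' vs 'd' => DIFFER
Positions that differ: 2

2


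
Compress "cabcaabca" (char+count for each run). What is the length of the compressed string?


Input: cabcaabca
Runs:
  'c' x 1 => "c1"
  'a' x 1 => "a1"
  'b' x 1 => "b1"
  'c' x 1 => "c1"
  'a' x 2 => "a2"
  'b' x 1 => "b1"
  'c' x 1 => "c1"
  'a' x 1 => "a1"
Compressed: "c1a1b1c1a2b1c1a1"
Compressed length: 16

16


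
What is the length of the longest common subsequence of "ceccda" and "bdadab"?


LCS of "ceccda" and "bdadab"
DP table:
           b    d    a    d    a    b
      0    0    0    0    0    0    0
  c   0    0    0    0    0    0    0
  e   0    0    0    0    0    0    0
  c   0    0    0    0    0    0    0
  c   0    0    0    0    0    0    0
  d   0    0    1    1    1    1    1
  a   0    0    1    2    2    2    2
LCS length = dp[6][6] = 2

2


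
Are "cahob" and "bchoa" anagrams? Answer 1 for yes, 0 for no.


Strings: "cahob", "bchoa"
Sorted first:  abcho
Sorted second: abcho
Sorted forms match => anagrams

1


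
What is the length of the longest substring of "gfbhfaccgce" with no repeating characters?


Input: "gfbhfaccgce"
Sliding window (track last position of each char):
  Position 0 ('g'): window [0,0] length 1 -- new best
  Position 1 ('f'): window [0,1] length 2 -- new best
  Position 2 ('b'): window [0,2] length 3 -- new best
  Position 3 ('h'): window [0,3] length 4 -- new best
  Position 4 ('f'): repeat (last at 1), move window start to 2
  Position 4 ('f'): window [2,4] length 3
  Position 5 ('a'): window [2,5] length 4
  Position 6 ('c'): window [2,6] length 5 -- new best
  Position 7 ('c'): repeat (last at 6), move window start to 7
  Position 7 ('c'): window [7,7] length 1
  Position 8 ('g'): window [7,8] length 2
  Position 9 ('c'): repeat (last at 7), move window start to 8
  Position 9 ('c'): window [8,9] length 2
  Position 10 ('e'): window [8,10] length 3
Longest substring with no repeats: "bhfac" with length 5

5


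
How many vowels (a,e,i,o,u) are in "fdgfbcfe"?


Input: fdgfbcfe
Checking each character:
  'f' at position 0: consonant
  'd' at position 1: consonant
  'g' at position 2: consonant
  'f' at position 3: consonant
  'b' at position 4: consonant
  'c' at position 5: consonant
  'f' at position 6: consonant
  'e' at position 7: vowel (running total: 1)
Total vowels: 1

1


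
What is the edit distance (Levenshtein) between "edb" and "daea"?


Computing edit distance: "edb" -> "daea"
DP table:
           d    a    e    a
      0    1    2    3    4
  e   1    1    2    2    3
  d   2    1    2    3    3
  b   3    2    2    3    4
Edit distance = dp[3][4] = 4

4


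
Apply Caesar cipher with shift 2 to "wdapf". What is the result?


Caesar cipher: shift "wdapf" by 2
  'w' (pos 22) + 2 = pos 24 = 'y'
  'd' (pos 3) + 2 = pos 5 = 'f'
  'a' (pos 0) + 2 = pos 2 = 'c'
  'p' (pos 15) + 2 = pos 17 = 'r'
  'f' (pos 5) + 2 = pos 7 = 'h'
Result: yfcrh

yfcrh


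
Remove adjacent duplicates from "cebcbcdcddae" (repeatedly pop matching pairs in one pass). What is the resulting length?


Input: cebcbcdcddae
Stack-based adjacent duplicate removal:
  Read 'c': push. Stack: c
  Read 'e': push. Stack: ce
  Read 'b': push. Stack: ceb
  Read 'c': push. Stack: cebc
  Read 'b': push. Stack: cebcb
  Read 'c': push. Stack: cebcbc
  Read 'd': push. Stack: cebcbcd
  Read 'c': push. Stack: cebcbcdc
  Read 'd': push. Stack: cebcbcdcd
  Read 'd': matches stack top 'd' => pop. Stack: cebcbcdc
  Read 'a': push. Stack: cebcbcdca
  Read 'e': push. Stack: cebcbcdcae
Final stack: "cebcbcdcae" (length 10)

10


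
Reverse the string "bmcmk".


Input: bmcmk
Reading characters right to left:
  Position 4: 'k'
  Position 3: 'm'
  Position 2: 'c'
  Position 1: 'm'
  Position 0: 'b'
Reversed: kmcmb

kmcmb


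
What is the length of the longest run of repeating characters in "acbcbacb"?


Input: "acbcbacb"
Scanning for longest run:
  Position 1 ('c'): new char, reset run to 1
  Position 2 ('b'): new char, reset run to 1
  Position 3 ('c'): new char, reset run to 1
  Position 4 ('b'): new char, reset run to 1
  Position 5 ('a'): new char, reset run to 1
  Position 6 ('c'): new char, reset run to 1
  Position 7 ('b'): new char, reset run to 1
Longest run: 'a' with length 1

1


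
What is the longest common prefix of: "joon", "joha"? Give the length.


Words: joon, joha
  Position 0: all 'j' => match
  Position 1: all 'o' => match
  Position 2: ('o', 'h') => mismatch, stop
LCP = "jo" (length 2)

2


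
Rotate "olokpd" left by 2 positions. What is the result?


Input: "olokpd", rotate left by 2
First 2 characters: "ol"
Remaining characters: "okpd"
Concatenate remaining + first: "okpd" + "ol" = "okpdol"

okpdol


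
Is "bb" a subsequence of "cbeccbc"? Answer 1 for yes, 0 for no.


Check if "bb" is a subsequence of "cbeccbc"
Greedy scan:
  Position 0 ('c'): no match needed
  Position 1 ('b'): matches sub[0] = 'b'
  Position 2 ('e'): no match needed
  Position 3 ('c'): no match needed
  Position 4 ('c'): no match needed
  Position 5 ('b'): matches sub[1] = 'b'
  Position 6 ('c'): no match needed
All 2 characters matched => is a subsequence

1


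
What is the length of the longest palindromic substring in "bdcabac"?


Input: "bdcabac"
Checking substrings for palindromes:
  [2:7] "cabac" (len 5) => palindrome
  [3:6] "aba" (len 3) => palindrome
Longest palindromic substring: "cabac" with length 5

5


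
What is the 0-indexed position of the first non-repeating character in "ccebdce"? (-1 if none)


Input: ccebdce
Character frequencies:
  'b': 1
  'c': 3
  'd': 1
  'e': 2
Scanning left to right for freq == 1:
  Position 0 ('c'): freq=3, skip
  Position 1 ('c'): freq=3, skip
  Position 2 ('e'): freq=2, skip
  Position 3 ('b'): unique! => answer = 3

3


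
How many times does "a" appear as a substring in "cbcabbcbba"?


Searching for "a" in "cbcabbcbba"
Scanning each position:
  Position 0: "c" => no
  Position 1: "b" => no
  Position 2: "c" => no
  Position 3: "a" => MATCH
  Position 4: "b" => no
  Position 5: "b" => no
  Position 6: "c" => no
  Position 7: "b" => no
  Position 8: "b" => no
  Position 9: "a" => MATCH
Total occurrences: 2

2
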